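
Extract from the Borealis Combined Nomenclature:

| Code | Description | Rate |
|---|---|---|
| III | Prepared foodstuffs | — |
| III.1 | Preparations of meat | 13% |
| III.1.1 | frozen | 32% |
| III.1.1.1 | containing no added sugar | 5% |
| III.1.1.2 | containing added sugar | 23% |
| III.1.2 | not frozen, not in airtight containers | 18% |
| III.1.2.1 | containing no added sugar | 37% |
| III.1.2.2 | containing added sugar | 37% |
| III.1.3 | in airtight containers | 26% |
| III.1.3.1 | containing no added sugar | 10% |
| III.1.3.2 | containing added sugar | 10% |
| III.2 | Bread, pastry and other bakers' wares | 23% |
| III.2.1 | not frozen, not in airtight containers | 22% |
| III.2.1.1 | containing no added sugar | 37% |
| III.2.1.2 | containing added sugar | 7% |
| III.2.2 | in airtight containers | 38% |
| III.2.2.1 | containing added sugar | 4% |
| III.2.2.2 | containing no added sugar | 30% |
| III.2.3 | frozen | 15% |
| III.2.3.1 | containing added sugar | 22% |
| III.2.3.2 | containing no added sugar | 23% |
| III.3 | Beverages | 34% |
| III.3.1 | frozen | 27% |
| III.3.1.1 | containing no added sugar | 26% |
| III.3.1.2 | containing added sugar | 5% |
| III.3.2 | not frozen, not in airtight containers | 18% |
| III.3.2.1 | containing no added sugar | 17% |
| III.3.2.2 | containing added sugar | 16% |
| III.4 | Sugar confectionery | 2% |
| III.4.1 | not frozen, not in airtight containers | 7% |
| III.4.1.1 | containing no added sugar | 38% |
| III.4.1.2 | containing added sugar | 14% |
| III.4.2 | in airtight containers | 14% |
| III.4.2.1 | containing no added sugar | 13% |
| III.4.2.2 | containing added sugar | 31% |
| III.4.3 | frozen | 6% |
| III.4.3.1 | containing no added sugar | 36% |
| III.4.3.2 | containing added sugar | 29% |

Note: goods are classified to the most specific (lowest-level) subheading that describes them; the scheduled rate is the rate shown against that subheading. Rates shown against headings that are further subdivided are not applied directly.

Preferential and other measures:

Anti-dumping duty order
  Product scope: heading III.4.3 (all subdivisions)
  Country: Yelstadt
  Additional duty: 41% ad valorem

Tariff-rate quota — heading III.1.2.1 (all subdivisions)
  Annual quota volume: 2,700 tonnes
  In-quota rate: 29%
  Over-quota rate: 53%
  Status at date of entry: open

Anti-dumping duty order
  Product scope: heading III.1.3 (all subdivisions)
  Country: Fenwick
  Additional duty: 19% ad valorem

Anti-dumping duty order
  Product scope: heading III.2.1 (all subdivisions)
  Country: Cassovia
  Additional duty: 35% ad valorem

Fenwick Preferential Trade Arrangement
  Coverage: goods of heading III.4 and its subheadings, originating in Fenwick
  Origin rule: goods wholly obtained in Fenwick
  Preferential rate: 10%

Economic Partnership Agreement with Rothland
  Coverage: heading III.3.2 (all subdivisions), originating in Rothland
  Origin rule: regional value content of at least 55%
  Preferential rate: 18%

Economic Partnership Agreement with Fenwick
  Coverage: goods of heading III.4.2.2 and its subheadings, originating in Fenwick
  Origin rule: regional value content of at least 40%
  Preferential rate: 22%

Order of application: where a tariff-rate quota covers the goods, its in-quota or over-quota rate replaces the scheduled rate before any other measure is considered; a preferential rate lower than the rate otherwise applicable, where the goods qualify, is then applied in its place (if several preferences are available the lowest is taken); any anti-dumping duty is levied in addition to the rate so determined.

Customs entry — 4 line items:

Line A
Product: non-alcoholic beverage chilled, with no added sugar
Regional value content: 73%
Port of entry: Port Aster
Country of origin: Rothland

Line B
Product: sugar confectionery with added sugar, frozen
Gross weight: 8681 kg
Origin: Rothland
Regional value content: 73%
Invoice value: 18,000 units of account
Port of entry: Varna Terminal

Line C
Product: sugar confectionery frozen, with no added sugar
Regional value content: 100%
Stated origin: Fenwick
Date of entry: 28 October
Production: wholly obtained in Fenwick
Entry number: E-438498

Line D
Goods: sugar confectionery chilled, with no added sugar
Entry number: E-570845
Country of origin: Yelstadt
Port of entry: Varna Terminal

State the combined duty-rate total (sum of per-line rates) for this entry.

Line A: non-alcoholic beverage → III.3; chilled → III.3.2; with no added sugar → III.3.2.1. Scheduled 17%. Rothland agreement on III.3.2: RVC ≥ 55% → 18% available; preference 18% not lower than 17% → no reduction. → 17%.
Line B: sugar confectionery → III.4; frozen → III.4.3; with added sugar → III.4.3.2. Scheduled 29%. Rothland agreement on III.3.2: III.4.3.2 not covered. → 29%.
Line C: sugar confectionery → III.4; frozen → III.4.3; with no added sugar → III.4.3.1. Scheduled 36%. Fenwick agreement on III.4: wholly obtained → 10% available; Fenwick agreement on III.4.2.2: III.4.3.1 not covered; preferential 10%. → 10%.
Line D: sugar confectionery → III.4; chilled → III.4.1; with no added sugar → III.4.1.1. Scheduled 38%. No special measure applies. → 38%.
Sum: 17% + 29% + 10% + 38% = 94%.

94%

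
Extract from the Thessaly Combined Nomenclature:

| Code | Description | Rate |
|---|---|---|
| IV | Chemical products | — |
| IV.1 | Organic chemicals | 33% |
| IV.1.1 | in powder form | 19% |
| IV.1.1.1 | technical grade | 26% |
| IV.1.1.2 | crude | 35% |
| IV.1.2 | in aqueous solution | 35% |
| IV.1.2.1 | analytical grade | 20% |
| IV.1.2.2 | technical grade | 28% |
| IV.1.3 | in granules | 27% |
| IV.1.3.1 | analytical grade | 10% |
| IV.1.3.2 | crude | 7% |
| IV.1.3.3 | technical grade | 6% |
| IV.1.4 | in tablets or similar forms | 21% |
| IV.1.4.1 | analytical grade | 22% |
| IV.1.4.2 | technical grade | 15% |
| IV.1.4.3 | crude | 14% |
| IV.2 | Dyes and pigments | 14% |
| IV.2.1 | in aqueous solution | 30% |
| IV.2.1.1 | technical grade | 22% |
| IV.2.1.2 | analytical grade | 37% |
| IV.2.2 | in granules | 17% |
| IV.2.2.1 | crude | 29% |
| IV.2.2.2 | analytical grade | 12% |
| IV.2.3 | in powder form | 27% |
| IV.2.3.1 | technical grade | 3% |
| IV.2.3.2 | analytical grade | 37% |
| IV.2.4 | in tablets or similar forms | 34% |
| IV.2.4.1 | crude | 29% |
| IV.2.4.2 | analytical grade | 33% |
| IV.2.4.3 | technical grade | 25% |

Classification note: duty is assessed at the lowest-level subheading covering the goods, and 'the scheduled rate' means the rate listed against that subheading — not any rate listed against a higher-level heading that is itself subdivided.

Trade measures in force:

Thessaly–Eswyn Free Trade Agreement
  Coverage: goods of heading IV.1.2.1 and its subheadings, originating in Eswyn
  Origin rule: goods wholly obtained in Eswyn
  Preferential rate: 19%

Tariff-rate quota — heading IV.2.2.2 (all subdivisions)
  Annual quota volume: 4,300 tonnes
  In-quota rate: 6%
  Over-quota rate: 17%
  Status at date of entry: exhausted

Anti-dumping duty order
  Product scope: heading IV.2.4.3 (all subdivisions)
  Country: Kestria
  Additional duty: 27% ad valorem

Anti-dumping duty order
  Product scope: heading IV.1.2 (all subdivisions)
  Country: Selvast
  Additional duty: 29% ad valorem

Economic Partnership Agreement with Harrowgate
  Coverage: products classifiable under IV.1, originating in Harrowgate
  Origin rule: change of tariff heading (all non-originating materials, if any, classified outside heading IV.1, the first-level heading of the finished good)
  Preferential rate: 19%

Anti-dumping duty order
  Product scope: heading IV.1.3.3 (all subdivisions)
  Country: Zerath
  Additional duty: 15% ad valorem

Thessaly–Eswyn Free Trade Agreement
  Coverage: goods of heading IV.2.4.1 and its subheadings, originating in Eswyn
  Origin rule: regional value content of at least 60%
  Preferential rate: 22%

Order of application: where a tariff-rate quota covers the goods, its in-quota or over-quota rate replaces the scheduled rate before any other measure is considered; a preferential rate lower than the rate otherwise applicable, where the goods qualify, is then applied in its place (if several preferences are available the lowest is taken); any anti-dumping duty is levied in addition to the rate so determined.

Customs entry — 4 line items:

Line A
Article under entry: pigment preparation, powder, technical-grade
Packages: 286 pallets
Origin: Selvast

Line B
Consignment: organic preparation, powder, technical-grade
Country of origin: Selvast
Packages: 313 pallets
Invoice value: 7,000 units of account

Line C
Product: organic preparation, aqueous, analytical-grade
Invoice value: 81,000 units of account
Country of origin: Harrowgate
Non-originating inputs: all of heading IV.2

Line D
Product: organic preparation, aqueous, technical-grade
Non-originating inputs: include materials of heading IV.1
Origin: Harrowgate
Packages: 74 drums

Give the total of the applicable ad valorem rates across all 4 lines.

Line A: pigment → IV.2; powder → IV.2.3; technical-grade → IV.2.3.1. Scheduled 3%. No special measure applies. → 3%.
Line B: organic → IV.1; powder → IV.1.1; technical-grade → IV.1.1.1. Scheduled 26%. No special measure applies. → 26%.
Line C: organic → IV.1; aqueous → IV.1.2; analytical-grade → IV.1.2.1. Scheduled 20%. Harrowgate agreement on IV.1: CTH met → 19% available; preferential 19%. → 19%.
Line D: organic → IV.1; aqueous → IV.1.2; technical-grade → IV.1.2.2. Scheduled 28%. Harrowgate agreement on IV.1: CTH not met. → 28%.
Sum: 3% + 26% + 19% + 28% = 76%.

76%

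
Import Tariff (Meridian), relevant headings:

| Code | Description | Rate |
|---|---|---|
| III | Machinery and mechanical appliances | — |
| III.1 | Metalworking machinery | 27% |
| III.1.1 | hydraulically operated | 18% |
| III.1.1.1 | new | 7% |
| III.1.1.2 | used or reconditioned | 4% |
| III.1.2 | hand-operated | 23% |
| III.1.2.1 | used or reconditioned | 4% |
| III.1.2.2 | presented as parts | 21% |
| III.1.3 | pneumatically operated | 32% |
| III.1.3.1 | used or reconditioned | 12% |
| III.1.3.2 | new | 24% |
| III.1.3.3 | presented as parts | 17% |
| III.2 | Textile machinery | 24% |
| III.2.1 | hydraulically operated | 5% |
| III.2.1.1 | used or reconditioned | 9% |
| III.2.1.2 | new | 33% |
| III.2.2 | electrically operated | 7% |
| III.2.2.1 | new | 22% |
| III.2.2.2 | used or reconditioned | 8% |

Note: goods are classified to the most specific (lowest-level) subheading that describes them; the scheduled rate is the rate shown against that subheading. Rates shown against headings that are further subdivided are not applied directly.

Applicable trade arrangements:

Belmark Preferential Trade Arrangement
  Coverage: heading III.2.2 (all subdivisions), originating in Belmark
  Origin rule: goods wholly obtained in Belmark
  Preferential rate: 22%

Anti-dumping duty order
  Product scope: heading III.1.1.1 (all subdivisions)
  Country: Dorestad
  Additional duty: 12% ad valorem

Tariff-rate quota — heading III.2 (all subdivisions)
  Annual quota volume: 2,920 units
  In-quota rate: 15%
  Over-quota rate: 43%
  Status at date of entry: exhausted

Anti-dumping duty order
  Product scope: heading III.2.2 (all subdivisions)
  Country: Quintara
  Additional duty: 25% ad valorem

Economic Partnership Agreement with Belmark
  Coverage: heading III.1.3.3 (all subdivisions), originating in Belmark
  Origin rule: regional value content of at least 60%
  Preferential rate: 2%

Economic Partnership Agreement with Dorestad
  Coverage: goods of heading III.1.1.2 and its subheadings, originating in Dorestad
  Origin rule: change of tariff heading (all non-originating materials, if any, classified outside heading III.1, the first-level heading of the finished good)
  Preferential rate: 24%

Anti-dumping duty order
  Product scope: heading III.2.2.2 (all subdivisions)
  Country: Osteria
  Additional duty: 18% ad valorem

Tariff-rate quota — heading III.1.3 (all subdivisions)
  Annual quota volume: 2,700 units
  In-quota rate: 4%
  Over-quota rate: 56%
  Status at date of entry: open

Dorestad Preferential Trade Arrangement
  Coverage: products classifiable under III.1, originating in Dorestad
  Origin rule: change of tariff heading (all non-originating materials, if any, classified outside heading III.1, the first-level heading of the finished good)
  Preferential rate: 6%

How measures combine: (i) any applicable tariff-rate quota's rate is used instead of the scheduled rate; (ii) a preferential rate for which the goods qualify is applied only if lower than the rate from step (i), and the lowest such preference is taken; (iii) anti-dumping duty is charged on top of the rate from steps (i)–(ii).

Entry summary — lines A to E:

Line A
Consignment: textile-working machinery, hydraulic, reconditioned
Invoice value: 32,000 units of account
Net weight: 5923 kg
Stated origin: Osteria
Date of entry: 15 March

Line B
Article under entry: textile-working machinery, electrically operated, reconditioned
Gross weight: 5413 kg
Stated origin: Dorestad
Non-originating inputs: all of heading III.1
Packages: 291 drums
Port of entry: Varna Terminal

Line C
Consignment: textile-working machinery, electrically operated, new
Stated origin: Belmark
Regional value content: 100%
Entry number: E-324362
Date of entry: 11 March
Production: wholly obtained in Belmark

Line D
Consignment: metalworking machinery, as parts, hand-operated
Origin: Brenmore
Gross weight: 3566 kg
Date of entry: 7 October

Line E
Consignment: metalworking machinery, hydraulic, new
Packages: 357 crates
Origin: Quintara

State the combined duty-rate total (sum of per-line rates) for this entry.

Line A: textile-working → III.2; hydraulic → III.2.1; reconditioned → III.2.1.1. Scheduled 9%. quota on III.2 exhausted → over-quota 43%. → 43%.
Line B: textile-working → III.2; electrically operated → III.2.2; reconditioned → III.2.2.2. Scheduled 8%. quota on III.2 exhausted → over-quota 43%; Dorestad agreement on III.1.1.2: III.2.2.2 not covered; Dorestad agreement on III.1: III.2.2.2 not covered. → 43%.
Line C: textile-working → III.2; electrically operated → III.2.2; new → III.2.2.1. Scheduled 22%. quota on III.2 exhausted → over-quota 43%; Belmark agreement on III.2.2: wholly obtained → 22% available; Belmark agreement on III.1.3.3: III.2.2.1 not covered; preferential 22%. → 22%.
Line D: metalworking → III.1; hand-operated → III.1.2; as parts → III.1.2.2. Scheduled 21%. No special measure applies. → 21%.
Line E: metalworking → III.1; hydraulic → III.1.1; new → III.1.1.1. Scheduled 7%. No special measure applies. → 7%.
Sum: 43% + 43% + 22% + 21% + 7% = 136%.

136%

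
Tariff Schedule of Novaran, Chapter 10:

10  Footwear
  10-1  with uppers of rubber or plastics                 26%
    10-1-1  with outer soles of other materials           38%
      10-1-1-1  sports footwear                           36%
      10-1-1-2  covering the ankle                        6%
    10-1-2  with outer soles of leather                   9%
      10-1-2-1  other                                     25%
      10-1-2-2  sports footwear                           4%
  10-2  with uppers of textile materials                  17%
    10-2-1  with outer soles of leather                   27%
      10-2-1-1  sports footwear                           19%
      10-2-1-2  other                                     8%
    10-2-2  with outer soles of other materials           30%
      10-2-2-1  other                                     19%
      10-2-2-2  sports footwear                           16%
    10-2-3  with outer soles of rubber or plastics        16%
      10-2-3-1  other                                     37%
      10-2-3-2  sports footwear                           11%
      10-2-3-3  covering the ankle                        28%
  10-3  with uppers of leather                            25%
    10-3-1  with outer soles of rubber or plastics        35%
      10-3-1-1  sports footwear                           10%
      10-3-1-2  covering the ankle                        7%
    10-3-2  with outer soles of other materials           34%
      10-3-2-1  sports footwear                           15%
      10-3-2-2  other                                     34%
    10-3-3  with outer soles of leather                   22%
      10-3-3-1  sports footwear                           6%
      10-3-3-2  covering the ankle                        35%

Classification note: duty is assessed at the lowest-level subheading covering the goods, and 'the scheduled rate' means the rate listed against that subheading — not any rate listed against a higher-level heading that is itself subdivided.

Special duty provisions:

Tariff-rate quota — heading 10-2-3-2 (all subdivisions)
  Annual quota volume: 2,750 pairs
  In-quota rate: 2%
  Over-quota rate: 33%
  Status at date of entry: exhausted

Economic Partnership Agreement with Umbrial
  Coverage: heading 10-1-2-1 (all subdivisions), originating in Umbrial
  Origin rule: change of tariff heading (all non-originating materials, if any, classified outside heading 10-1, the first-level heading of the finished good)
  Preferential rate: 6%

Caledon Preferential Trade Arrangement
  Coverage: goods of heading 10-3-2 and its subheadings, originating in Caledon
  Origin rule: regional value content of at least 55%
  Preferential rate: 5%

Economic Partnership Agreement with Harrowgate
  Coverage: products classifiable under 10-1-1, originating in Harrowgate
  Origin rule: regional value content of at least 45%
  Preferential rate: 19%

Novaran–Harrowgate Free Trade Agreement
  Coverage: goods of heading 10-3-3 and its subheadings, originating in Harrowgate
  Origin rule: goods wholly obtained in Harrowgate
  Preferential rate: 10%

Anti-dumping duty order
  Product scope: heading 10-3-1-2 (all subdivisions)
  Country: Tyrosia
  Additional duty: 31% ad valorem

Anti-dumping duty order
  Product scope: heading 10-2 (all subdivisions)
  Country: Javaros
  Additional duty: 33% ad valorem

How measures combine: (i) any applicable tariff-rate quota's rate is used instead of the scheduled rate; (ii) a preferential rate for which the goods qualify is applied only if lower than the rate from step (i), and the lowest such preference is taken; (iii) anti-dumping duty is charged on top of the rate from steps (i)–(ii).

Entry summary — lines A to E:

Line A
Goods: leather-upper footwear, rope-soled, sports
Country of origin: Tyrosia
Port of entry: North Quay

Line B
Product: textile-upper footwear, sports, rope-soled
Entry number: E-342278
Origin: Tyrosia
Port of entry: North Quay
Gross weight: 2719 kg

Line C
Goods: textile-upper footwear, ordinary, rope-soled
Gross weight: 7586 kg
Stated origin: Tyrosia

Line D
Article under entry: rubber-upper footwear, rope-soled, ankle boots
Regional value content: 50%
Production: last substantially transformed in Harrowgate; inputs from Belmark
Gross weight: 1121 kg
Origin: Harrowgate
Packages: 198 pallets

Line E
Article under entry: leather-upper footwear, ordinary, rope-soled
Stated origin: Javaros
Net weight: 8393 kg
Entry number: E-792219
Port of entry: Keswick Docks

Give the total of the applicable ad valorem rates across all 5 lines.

Line A: leather-upper → 10-3; rope-soled → 10-3-2; sports → 10-3-2-1. Scheduled 15%. No special measure applies. → 15%.
Line B: textile-upper → 10-2; rope-soled → 10-2-2; sports → 10-2-2-2. Scheduled 16%. No special measure applies. → 16%.
Line C: textile-upper → 10-2; rope-soled → 10-2-2; ordinary → 10-2-2-1. Scheduled 19%. No special measure applies. → 19%.
Line D: rubber-upper → 10-1; rope-soled → 10-1-1; ankle boots → 10-1-1-2. Scheduled 6%. Harrowgate agreement on 10-1-1: RVC ≥ 45% → 19% available; Harrowgate agreement on 10-3-3: 10-1-1-2 not covered; preference 19% not lower than 6% → no reduction. → 6%.
Line E: leather-upper → 10-3; rope-soled → 10-3-2; ordinary → 10-3-2-2. Scheduled 34%. No special measure applies. → 34%.
Sum: 15% + 16% + 19% + 6% + 34% = 90%.

90%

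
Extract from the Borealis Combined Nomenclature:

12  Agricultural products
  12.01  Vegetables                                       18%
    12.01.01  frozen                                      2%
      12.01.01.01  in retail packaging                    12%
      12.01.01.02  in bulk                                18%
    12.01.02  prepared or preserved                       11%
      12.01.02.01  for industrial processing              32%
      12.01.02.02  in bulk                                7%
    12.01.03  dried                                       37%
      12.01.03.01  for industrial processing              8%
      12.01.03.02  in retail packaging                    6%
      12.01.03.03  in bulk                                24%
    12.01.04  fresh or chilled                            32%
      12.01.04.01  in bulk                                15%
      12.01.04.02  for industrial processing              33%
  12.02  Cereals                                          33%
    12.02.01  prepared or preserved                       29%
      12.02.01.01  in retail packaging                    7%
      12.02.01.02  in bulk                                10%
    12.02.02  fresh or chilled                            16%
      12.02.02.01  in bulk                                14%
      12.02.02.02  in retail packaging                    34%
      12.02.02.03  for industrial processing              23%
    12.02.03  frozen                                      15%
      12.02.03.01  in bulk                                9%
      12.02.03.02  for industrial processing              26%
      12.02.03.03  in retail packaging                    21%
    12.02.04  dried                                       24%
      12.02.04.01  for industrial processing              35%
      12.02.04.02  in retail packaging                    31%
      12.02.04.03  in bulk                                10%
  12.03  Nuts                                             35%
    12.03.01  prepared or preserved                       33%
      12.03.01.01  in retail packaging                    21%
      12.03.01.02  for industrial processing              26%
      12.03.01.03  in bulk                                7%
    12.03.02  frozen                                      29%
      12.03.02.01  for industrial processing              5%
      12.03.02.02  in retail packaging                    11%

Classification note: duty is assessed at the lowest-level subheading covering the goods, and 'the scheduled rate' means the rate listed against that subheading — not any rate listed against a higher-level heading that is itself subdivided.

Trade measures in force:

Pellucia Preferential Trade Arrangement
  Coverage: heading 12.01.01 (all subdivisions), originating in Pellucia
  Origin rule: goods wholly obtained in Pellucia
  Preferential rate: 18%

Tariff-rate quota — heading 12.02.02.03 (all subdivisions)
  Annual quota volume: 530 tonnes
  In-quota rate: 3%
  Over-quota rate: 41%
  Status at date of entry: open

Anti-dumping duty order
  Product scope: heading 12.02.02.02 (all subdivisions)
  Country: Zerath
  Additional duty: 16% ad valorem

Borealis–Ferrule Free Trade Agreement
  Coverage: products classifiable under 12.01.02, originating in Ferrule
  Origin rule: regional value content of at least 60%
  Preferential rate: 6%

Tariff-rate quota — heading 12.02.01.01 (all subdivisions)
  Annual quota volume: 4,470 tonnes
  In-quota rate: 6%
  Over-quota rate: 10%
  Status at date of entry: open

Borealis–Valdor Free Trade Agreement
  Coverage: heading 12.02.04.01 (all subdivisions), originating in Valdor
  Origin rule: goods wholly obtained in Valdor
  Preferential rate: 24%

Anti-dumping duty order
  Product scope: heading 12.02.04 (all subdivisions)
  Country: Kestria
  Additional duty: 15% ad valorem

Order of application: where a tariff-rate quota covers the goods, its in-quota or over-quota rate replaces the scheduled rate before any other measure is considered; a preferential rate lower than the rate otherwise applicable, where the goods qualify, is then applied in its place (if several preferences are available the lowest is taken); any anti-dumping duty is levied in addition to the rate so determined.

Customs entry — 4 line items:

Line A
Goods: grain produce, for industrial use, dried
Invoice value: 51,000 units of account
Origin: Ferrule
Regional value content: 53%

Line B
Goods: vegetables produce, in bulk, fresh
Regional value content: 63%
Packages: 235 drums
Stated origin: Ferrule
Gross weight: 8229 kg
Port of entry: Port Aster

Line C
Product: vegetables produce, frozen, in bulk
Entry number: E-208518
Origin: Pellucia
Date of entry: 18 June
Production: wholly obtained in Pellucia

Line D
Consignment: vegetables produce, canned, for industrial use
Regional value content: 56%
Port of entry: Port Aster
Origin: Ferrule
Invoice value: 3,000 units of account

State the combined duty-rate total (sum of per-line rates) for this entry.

Line A: grain → 12.02; dried → 12.02.04; for industrial use → 12.02.04.01. Scheduled 35%. Ferrule agreement on 12.01.02: 12.02.04.01 not covered. → 35%.
Line B: vegetables → 12.01; fresh → 12.01.04; in bulk → 12.01.04.01. Scheduled 15%. Ferrule agreement on 12.01.02: 12.01.04.01 not covered. → 15%.
Line C: vegetables → 12.01; frozen → 12.01.01; in bulk → 12.01.01.02. Scheduled 18%. Pellucia agreement on 12.01.01: wholly obtained → 18% available; preference 18% not lower than 18% → no reduction. → 18%.
Line D: vegetables → 12.01; canned → 12.01.02; for industrial use → 12.01.02.01. Scheduled 32%. Ferrule agreement on 12.01.02: RVC < 60%. → 32%.
Sum: 35% + 15% + 18% + 32% = 100%.

100%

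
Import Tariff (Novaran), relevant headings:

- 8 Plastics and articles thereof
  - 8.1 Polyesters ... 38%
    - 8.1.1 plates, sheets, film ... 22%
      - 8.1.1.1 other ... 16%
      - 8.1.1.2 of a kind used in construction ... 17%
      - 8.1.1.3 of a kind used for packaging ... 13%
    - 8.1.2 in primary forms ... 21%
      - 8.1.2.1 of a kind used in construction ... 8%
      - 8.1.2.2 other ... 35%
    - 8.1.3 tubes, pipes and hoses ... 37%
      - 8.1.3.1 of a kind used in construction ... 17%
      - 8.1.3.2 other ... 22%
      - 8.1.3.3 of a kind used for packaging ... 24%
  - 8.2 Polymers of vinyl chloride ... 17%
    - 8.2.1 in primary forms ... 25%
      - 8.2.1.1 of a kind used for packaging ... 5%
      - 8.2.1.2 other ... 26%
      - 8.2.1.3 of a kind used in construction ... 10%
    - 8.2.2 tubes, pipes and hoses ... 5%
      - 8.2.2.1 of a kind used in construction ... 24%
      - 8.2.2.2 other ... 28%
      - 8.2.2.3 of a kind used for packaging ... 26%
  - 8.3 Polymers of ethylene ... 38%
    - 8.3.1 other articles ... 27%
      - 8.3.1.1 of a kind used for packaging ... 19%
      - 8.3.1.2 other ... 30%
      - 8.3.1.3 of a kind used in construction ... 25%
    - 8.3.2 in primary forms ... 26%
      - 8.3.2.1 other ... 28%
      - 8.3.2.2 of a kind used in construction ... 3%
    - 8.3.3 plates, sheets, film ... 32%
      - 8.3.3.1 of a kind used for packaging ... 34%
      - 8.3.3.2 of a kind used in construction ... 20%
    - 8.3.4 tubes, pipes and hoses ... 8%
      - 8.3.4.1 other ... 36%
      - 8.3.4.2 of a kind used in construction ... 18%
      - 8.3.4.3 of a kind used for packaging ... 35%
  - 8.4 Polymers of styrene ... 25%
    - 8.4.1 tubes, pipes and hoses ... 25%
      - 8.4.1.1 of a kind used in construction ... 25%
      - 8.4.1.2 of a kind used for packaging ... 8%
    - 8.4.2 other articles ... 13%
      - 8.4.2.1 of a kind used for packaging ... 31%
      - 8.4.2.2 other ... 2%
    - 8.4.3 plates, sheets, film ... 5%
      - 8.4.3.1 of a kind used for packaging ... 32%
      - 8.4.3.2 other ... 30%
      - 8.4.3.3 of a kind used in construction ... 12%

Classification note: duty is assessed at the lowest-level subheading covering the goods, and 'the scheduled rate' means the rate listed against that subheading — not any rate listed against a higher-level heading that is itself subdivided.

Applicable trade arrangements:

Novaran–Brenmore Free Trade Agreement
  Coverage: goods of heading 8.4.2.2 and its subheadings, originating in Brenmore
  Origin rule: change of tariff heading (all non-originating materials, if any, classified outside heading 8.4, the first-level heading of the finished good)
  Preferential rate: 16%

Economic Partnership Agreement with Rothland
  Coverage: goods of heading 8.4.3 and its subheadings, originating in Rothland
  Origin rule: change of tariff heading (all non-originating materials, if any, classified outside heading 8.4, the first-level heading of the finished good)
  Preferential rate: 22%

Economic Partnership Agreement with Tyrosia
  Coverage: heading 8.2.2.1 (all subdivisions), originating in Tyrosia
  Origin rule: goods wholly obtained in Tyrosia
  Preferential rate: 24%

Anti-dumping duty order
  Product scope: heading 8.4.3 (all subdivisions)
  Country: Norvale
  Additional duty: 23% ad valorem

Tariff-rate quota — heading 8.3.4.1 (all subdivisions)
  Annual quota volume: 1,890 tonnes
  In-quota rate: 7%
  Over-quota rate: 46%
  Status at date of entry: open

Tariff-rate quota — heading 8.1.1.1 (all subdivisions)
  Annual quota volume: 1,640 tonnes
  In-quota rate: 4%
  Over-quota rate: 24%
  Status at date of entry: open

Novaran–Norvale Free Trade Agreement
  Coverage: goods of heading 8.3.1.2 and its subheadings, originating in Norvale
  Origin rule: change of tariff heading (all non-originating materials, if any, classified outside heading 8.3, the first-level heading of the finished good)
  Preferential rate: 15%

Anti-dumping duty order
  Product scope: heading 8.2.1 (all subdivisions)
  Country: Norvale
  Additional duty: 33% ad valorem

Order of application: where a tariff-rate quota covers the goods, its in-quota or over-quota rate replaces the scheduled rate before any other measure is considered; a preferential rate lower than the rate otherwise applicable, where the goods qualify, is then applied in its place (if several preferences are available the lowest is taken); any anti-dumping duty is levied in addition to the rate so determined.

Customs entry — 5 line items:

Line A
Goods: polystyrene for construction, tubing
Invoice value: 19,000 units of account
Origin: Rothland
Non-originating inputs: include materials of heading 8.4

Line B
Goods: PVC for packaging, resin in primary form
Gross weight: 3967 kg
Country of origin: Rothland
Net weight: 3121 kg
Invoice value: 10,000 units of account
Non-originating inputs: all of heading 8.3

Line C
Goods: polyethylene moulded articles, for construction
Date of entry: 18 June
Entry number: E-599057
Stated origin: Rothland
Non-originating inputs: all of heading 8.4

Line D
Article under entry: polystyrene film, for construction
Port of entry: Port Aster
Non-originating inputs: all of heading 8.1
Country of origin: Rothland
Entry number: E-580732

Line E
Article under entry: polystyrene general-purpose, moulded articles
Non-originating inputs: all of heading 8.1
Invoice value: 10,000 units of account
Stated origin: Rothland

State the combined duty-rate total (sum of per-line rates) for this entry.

Line A: polystyrene → 8.4; tubing → 8.4.1; for construction → 8.4.1.1. Scheduled 25%. Rothland agreement on 8.4.3: 8.4.1.1 not covered. → 25%.
Line B: PVC → 8.2; resin in primary form → 8.2.1; for packaging → 8.2.1.1. Scheduled 5%. Rothland agreement on 8.4.3: 8.2.1.1 not covered. → 5%.
Line C: polyethylene → 8.3; moulded articles → 8.3.1; for construction → 8.3.1.3. Scheduled 25%. Rothland agreement on 8.4.3: 8.3.1.3 not covered. → 25%.
Line D: polystyrene → 8.4; film → 8.4.3; for construction → 8.4.3.3. Scheduled 12%. Rothland agreement on 8.4.3: CTH met → 22% available; preference 22% not lower than 12% → no reduction. → 12%.
Line E: polystyrene → 8.4; moulded articles → 8.4.2; general-purpose → 8.4.2.2. Scheduled 2%. Rothland agreement on 8.4.3: 8.4.2.2 not covered. → 2%.
Sum: 25% + 5% + 25% + 12% + 2% = 69%.

69%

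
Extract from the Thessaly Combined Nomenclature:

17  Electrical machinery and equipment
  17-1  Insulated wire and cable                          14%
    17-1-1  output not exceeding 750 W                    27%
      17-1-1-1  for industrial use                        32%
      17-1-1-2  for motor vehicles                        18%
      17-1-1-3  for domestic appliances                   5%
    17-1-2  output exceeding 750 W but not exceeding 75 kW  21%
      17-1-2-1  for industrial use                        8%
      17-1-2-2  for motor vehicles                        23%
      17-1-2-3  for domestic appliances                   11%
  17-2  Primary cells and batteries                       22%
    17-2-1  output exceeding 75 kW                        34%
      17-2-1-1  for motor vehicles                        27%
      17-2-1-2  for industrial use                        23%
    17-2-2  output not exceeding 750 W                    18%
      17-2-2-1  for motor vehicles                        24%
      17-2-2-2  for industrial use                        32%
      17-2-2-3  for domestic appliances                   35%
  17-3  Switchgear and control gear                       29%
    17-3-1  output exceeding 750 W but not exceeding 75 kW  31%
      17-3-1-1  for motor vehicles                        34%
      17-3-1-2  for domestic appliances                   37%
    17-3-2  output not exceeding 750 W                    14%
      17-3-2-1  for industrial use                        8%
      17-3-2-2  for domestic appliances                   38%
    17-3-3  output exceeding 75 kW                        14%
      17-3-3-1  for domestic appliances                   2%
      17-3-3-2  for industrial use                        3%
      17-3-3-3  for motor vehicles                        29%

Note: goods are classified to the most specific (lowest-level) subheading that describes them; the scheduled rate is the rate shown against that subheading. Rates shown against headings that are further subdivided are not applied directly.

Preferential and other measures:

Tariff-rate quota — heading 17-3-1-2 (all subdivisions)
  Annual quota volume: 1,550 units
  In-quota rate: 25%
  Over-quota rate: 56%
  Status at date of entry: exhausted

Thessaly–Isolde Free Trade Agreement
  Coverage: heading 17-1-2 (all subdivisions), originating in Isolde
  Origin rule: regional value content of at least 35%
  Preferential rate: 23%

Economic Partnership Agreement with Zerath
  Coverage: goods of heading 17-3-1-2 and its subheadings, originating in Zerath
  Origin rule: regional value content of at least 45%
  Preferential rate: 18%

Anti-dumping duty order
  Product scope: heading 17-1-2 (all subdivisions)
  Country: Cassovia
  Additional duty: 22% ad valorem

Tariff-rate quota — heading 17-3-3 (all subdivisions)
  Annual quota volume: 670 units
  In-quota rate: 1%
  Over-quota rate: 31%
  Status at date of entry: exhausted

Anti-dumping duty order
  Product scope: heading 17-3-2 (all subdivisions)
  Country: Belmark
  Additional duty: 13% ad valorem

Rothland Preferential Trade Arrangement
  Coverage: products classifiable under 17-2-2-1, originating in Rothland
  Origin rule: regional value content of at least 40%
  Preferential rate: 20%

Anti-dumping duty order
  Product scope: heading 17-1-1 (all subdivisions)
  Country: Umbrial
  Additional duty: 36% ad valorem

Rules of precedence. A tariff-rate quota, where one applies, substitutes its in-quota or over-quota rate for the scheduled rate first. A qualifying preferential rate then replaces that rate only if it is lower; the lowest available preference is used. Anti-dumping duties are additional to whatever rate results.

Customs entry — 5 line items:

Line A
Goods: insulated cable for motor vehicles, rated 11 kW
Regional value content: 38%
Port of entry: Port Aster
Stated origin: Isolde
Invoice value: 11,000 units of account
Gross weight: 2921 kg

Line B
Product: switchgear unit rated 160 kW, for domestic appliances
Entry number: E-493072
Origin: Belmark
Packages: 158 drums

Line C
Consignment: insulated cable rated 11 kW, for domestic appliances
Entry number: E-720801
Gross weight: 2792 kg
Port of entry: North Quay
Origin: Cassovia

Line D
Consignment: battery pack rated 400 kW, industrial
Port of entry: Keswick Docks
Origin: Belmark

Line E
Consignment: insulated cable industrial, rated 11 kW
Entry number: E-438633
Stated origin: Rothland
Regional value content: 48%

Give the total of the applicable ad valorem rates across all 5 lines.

Line A: insulated cable → 17-1; rated 11 kW → 17-1-2; for motor vehicles → 17-1-2-2. Scheduled 23%. Isolde agreement on 17-1-2: RVC ≥ 35% → 23% available; preference 23% not lower than 23% → no reduction. → 23%.
Line B: switchgear unit → 17-3; rated 160 kW → 17-3-3; for domestic appliances → 17-3-3-1. Scheduled 2%. quota on 17-3-3 exhausted → over-quota 31%. → 31%.
Line C: insulated cable → 17-1; rated 11 kW → 17-1-2; for domestic appliances → 17-1-2-3. Scheduled 11%. anti-dumping (Cassovia, 17-1-2): +22%; total 11% + 22% = 33%. → 33%.
Line D: battery pack → 17-2; rated 400 kW → 17-2-1; industrial → 17-2-1-2. Scheduled 23%. No special measure applies. → 23%.
Line E: insulated cable → 17-1; rated 11 kW → 17-1-2; industrial → 17-1-2-1. Scheduled 8%. Rothland agreement on 17-2-2-1: 17-1-2-1 not covered. → 8%.
Sum: 23% + 31% + 33% + 23% + 8% = 118%.

118%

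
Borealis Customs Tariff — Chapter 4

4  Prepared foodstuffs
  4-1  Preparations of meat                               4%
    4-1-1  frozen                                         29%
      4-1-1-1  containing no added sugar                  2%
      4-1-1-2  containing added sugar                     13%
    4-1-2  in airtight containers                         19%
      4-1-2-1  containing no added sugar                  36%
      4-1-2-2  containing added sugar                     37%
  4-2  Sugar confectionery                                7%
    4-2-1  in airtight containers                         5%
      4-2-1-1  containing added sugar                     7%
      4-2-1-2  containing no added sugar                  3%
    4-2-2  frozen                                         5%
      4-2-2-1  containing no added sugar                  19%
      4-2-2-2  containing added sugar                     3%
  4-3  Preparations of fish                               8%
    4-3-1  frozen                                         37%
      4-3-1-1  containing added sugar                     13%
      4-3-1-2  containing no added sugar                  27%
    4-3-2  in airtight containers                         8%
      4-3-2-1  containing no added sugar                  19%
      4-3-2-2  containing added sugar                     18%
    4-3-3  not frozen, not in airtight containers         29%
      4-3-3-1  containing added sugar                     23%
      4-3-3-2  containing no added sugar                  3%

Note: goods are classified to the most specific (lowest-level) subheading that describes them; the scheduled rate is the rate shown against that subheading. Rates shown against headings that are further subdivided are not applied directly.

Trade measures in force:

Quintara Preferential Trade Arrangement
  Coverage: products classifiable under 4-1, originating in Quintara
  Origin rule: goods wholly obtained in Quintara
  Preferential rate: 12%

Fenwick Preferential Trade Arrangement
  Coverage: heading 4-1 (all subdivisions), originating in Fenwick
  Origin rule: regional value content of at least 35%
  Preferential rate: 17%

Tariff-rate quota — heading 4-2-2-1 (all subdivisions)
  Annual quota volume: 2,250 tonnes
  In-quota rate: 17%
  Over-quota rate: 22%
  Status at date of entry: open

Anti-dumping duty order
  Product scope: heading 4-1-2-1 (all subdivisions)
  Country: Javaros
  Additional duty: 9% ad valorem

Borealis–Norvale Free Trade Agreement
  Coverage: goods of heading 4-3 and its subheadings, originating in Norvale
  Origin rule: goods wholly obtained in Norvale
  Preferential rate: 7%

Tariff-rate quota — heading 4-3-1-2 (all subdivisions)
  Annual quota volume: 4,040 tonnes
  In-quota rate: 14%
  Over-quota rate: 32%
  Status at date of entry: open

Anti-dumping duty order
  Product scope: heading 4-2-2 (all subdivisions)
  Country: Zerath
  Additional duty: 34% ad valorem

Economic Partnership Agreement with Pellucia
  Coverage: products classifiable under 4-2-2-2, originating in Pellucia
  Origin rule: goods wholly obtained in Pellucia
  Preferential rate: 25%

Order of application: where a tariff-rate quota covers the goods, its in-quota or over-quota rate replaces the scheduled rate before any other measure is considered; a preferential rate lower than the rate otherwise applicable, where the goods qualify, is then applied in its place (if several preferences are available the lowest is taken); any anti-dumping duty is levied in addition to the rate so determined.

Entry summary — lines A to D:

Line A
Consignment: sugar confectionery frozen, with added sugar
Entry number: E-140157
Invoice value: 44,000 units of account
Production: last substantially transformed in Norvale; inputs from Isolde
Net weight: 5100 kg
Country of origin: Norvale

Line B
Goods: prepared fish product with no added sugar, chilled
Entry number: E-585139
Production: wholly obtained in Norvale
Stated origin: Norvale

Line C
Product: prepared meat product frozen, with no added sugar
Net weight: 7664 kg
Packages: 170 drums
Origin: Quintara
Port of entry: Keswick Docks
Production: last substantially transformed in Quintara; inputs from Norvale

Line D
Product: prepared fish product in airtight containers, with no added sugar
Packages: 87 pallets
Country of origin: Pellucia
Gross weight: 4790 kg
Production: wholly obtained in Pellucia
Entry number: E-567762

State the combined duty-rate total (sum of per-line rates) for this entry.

27%

Line A: sugar confectionery → 4-2; frozen → 4-2-2; with added sugar → 4-2-2-2. Scheduled 3%. Norvale agreement on 4-3: 4-2-2-2 not covered. → 3%.
Line B: prepared fish product → 4-3; chilled → 4-3-3; with no added sugar → 4-3-3-2. Scheduled 3%. Norvale agreement on 4-3: wholly obtained → 7% available; preference 7% not lower than 3% → no reduction. → 3%.
Line C: prepared meat product → 4-1; frozen → 4-1-1; with no added sugar → 4-1-1-1. Scheduled 2%. Quintara agreement on 4-1: not wholly obtained. → 2%.
Line D: prepared fish product → 4-3; in airtight containers → 4-3-2; with no added sugar → 4-3-2-1. Scheduled 19%. Pellucia agreement on 4-2-2-2: 4-3-2-1 not covered. → 19%.
Sum: 3% + 3% + 2% + 19% = 27%.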